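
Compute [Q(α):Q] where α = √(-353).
[Q(α):Q] = 2

[Q(α):Q] equals the degree of the minimal polynomial of α. Here α^2 = -353 and x^2 + 353 is irreducible (d = -353 is squarefree, ≠ 1, hence not a square), so deg(m_α) = 2. Thus [Q(α):Q] = 2.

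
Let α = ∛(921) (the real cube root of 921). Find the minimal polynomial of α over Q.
m_α(x) = x^3 - 921

α satisfies α^3 = 921, so x^3 - 921 annihilates α. By the rational root test, a rational root p/q (in lowest terms) of x^3 - 921 would satisfy p^3 = 921 q^3, forcing q = 1 and p^3 = 921; but 921 is not a perfect cube, contradiction. A monic cubic over Q with no rational root is irreducible (any nontrivial factorization would include a linear factor). Hence x^3 - 921 is the minimal polynomial of α, and in particular [Q(α):Q] = 3.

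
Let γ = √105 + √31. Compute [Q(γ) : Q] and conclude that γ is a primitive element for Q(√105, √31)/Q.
[Q(γ) : Q] = 4 (equivalently, Q(γ) = Q(√105, √31))

Obviously Q(γ) ⊆ Q(√105, √31), and [Q(√105, √31):Q] = 4 (since 105, 31 are distinct squarefree integers > 1 with 3255 not a perfect square). To show equality we compute the minimal polynomial of γ. From γ = √105 + √31: γ^2 = 105 + 2√(3255) + 31 = 136 + 2√(3255), so γ^2 - 136 = 2√(3255); squaring, (γ^2 - 136)^2 = 4·3255, i.e. γ^4 - 272γ^2 + 18496 - 13020 = 0, i.e. γ^4 - 272γ^2 + 5476 = 0. So γ is a root of x^4 - 272x^2 + 5476. This polynomial is irreducible over Q: it has no rational root (each ±√105 ± √31 is irrational), and any factorization into two quadratics over Q would force √(3255) ∈ Q (pairing opposite roots) or √105, √31 ∈ Q (other pairings), all impossible. Hence [Q(γ):Q] = 4 = [Q(√105, √31):Q], so Q(γ) = Q(√105, √31).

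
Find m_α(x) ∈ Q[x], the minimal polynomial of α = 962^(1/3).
m_α(x) = x^3 - 962

α satisfies α^3 = 962, so x^3 - 962 annihilates α. By the rational root test, a rational root p/q (in lowest terms) of x^3 - 962 would satisfy p^3 = 962 q^3, forcing q = 1 and p^3 = 962; but 962 is not a perfect cube, contradiction. A monic cubic over Q with no rational root is irreducible (any nontrivial factorization would include a linear factor). Hence x^3 - 962 is the minimal polynomial of α, and in particular [Q(α):Q] = 3.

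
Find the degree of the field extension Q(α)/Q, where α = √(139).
[Q(α):Q] = 2

[Q(α):Q] equals the degree of the minimal polynomial of α. Here α^2 = 139 and x^2 - 139 is irreducible (d = 139 is squarefree, ≠ 1, hence not a square), so deg(m_α) = 2. Thus [Q(α):Q] = 2.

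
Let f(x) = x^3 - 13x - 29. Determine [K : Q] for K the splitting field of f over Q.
[K : Q] = 6

By the rational root test, any rational root of the monic integer polynomial f(x) = x^3 - 13x - 29 must be an integer dividing the constant term -29, i.e. one of ±{1, 29}. Evaluating: f(1) = -41, f(-1) = -17, f(29) = 23983, f(-29) = -24041; none is 0, so f has no rational root and is therefore irreducible over Q (a cubic with no linear factor over a field is irreducible). For an irreducible cubic, the Galois group is A_3 or S_3 according as the discriminant disc(f) = -4a^3 - 27b^2 = -4·(-13)^3 - 27·(-29)^2 = -13919 is or is not a square in Q. Here disc(f) = -13919 is not a perfect square in Q, so the Galois group of f over Q is not contained in A_3 and must be all of S_3. The splitting field has degree |S_3| = 6 over Q, so [K : Q] = 6.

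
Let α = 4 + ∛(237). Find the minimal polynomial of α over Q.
m_α(x) = x^3 - 12x^2 + 48x - 301

Set β = α - 4 = ∛(237), so β^3 = 237. Then (α - 4)^3 - 237 = 0, i.e. α is a root of g(x) = (x - 4)^3 - 237 = x^3 - 12x^2 + 48x - 301. Since g(x) = h(x - 4) where h(x) = x^3 - 237, and h is irreducible over Q (because 237 is not a perfect cube, so h has no rational root, and a monic cubic with no rational root is irreducible), g is also irreducible (irreducibility is preserved under the substitution x → x - 4). Hence m_α(x) = x^3 - 12x^2 + 48x - 301.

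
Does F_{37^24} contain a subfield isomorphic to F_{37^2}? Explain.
Yes: F_{37^2} is a subfield of F_{37^24}

F_{p^m} embeds in F_{p^n} iff m | n (since F_{p^n} is the splitting field of x^(p^n) - x, and F_{p^m} ⊂ F_{p^n} forces p^n to be a power of p^m, i.e. m | n; conversely if m | n then every root of x^(p^m) - x is a root of x^(p^n) - x). Here 2 | 24 (since 24 = 12·2), so F_{37^2} is a subfield of F_{37^24}, and [F_{37^24} : F_{37^2}] = 24/2 = 12.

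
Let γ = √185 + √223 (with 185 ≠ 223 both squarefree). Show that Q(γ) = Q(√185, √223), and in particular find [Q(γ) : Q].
[Q(γ) : Q] = 4 (equivalently, Q(γ) = Q(√185, √223))

Obviously Q(γ) ⊆ Q(√185, √223), and [Q(√185, √223):Q] = 4 (since 185, 223 are distinct squarefree integers > 1 with 41255 not a perfect square). To show equality we compute the minimal polynomial of γ. From γ = √185 + √223: γ^2 = 185 + 2√(41255) + 223 = 408 + 2√(41255), so γ^2 - 408 = 2√(41255); squaring, (γ^2 - 408)^2 = 4·41255, i.e. γ^4 - 816γ^2 + 166464 - 165020 = 0, i.e. γ^4 - 816γ^2 + 1444 = 0. So γ is a root of x^4 - 816x^2 + 1444. This polynomial is irreducible over Q: it has no rational root (each ±√185 ± √223 is irrational), and any factorization into two quadratics over Q would force √(41255) ∈ Q (pairing opposite roots) or √185, √223 ∈ Q (other pairings), all impossible. Hence [Q(γ):Q] = 4 = [Q(√185, √223):Q], so Q(γ) = Q(√185, √223).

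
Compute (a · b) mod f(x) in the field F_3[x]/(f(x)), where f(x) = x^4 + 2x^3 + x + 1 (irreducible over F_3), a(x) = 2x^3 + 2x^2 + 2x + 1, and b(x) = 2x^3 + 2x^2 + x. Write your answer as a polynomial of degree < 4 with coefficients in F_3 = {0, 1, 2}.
a · b ≡ 2x^3 + 2 (mod f(x))

Multiply in F_3[x]: a(x)·b(x) = (2x^3 + 2x^2 + 2x + 1)·(2x^3 + 2x^2 + x) = x^6 + 2x^5 + x^4 + 2x^3 + x^2 + x. This has degree ≥ 4, so divide by f(x) over F_3: x^6 + 2x^5 + x^4 + 2x^3 + x^2 + x = (x^2 + 1)·(x^4 + 2x^3 + x + 1) + (2x^3 + 2). Hence a·b ≡ 2x^3 + 2 (mod f). (F_3[x]/(f) is a field with 3^4 = 81 elements since f is irreducible of degree 4.)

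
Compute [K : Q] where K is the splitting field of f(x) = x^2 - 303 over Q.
[K : Q] = 2

f(x) = x^2 - 303 factors as (x - √303)(x + √303). The splitting field is K = Q(√303). Since 303 is squarefree and > 1, it is not a perfect square, so x^2 - 303 is irreducible over Q and [Q(√303) : Q] = 2. Hence [K : Q] = 2.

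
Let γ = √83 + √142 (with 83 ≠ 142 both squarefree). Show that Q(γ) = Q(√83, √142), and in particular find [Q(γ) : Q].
[Q(γ) : Q] = 4 (equivalently, Q(γ) = Q(√83, √142))

Obviously Q(γ) ⊆ Q(√83, √142), and [Q(√83, √142):Q] = 4 (since 83, 142 are distinct squarefree integers > 1 with 11786 not a perfect square). To show equality we compute the minimal polynomial of γ. From γ = √83 + √142: γ^2 = 83 + 2√(11786) + 142 = 225 + 2√(11786), so γ^2 - 225 = 2√(11786); squaring, (γ^2 - 225)^2 = 4·11786, i.e. γ^4 - 450γ^2 + 50625 - 47144 = 0, i.e. γ^4 - 450γ^2 + 3481 = 0. So γ is a root of x^4 - 450x^2 + 3481. This polynomial is irreducible over Q: it has no rational root (each ±√83 ± √142 is irrational), and any factorization into two quadratics over Q would force √(11786) ∈ Q (pairing opposite roots) or √83, √142 ∈ Q (other pairings), all impossible. Hence [Q(γ):Q] = 4 = [Q(√83, √142):Q], so Q(γ) = Q(√83, √142).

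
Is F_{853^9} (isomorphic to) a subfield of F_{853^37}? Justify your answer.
No: F_{853^9} is not a subfield of F_{853^37}

F_{p^m} embeds in F_{p^n} iff m | n. Here 9 ∤ 37 (since 37 = 4·9 + 1 with remainder 1 ≠ 0), so F_{853^9} is not a subfield of F_{853^37}. Equivalently: if it were, the tower law would give 9 = [F_{853^9}:F_853] dividing [F_{853^37}:F_853] = 37, contradiction.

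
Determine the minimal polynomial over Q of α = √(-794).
m_α(x) = x^2 + 794

α satisfies α^2 + 794 = 0, so x^2 + 794 annihilates α. Since d = -794 is squarefree and ≠ 1, it is not a perfect square in Q, so x^2 + 794 has no rational root and is therefore irreducible over Q (a degree-2 polynomial over a field is irreducible iff it has no root). Hence m_α(x) = x^2 + 794.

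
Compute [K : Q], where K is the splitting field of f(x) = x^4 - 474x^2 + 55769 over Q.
[K : Q] = 4

Solving the quadratic in x^2: x^2 = (474 ± √(474^2 - 4·55769))/2 = (474 ± √1600)/2 = (474 ± 40)/2, giving x^2 = 217 or x^2 = 257. So f(x) = (x^2 - 217)(x^2 - 257) and the roots of f are ±√217, ±√257. Hence the splitting field is K = Q(√217, √257). Since 217 and 257 are distinct squarefree integers > 1, their product 55769 is not a perfect square, so √257 ∉ Q(√217). By the tower law [K:Q] = [Q(√217,√257):Q(√217)] · [Q(√217):Q] = 2 · 2 = 4.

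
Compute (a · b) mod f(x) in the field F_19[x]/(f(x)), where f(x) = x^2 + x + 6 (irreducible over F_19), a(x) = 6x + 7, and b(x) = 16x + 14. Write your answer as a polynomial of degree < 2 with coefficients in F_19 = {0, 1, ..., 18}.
a · b ≡ 5x + 16 (mod f(x))

Multiply in F_19[x]: a(x)·b(x) = (6x + 7)·(16x + 14) = x^2 + 6x + 3. This has degree ≥ 2, so divide by f(x) over F_19: x^2 + 6x + 3 = (1)·(x^2 + x + 6) + (5x + 16). Hence a·b ≡ 5x + 16 (mod f). (F_19[x]/(f) is a field with 19^2 = 361 elements since f is irreducible of degree 2.)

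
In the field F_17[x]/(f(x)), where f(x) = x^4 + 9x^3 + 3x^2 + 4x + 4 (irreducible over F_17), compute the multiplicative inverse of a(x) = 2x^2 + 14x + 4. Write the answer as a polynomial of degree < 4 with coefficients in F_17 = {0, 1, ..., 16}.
a(x)^(-1) ≡ 3x^3 + 12x^2 + 7x + 8 (mod f(x))

Since f is irreducible over F_17, F_17[x]/(f) is a field and a(x) ≠ 0 has an inverse. Apply the extended Euclidean algorithm to f(x) and a(x) in F_17[x]: f(x) = (9x^2 + x + 2)·a(x) + (6x + 13);  a(x) = (6x + 12)·(6x + 13) + (1). The last nonzero remainder is the constant 1 = gcd(f, a) in F_17. Back-substituting through the division chain expresses 1 = s(x)·a(x) + t(x)·f(x) with s(x) ≡ 3x^3 + 12x^2 + 7x + 8 (mod f), so a(x)^(-1) ≡ s(x) = 3x^3 + 12x^2 + 7x + 8 (mod f). Check: (2x^2 + 14x + 4)·(3x^3 + 12x^2 + 7x + 8) = 6x^5 + 15x^4 + 7x^3 + 9x^2 + 4x + 15 ≡ 1 (mod x^4 + 9x^3 + 3x^2 + 4x + 4).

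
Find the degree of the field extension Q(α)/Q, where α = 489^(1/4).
[Q(α):Q] = 4

α is a root of x^4 - 489. By Eisenstein's criterion at the prime p = 3 (which divides the constant term 489 but p^2 = 9 does not, since 489 is squarefree), x^4 - 489 is irreducible over Q. Hence [Q(α):Q] = 4.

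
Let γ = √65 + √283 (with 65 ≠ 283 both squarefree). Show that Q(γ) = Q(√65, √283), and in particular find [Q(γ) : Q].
[Q(γ) : Q] = 4 (equivalently, Q(γ) = Q(√65, √283))

Obviously Q(γ) ⊆ Q(√65, √283), and [Q(√65, √283):Q] = 4 (since 65, 283 are distinct squarefree integers > 1 with 18395 not a perfect square). To show equality we compute the minimal polynomial of γ. From γ = √65 + √283: γ^2 = 65 + 2√(18395) + 283 = 348 + 2√(18395), so γ^2 - 348 = 2√(18395); squaring, (γ^2 - 348)^2 = 4·18395, i.e. γ^4 - 696γ^2 + 121104 - 73580 = 0, i.e. γ^4 - 696γ^2 + 47524 = 0. So γ is a root of x^4 - 696x^2 + 47524. This polynomial is irreducible over Q: it has no rational root (each ±√65 ± √283 is irrational), and any factorization into two quadratics over Q would force √(18395) ∈ Q (pairing opposite roots) or √65, √283 ∈ Q (other pairings), all impossible. Hence [Q(γ):Q] = 4 = [Q(√65, √283):Q], so Q(γ) = Q(√65, √283).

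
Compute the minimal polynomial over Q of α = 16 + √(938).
m_α(x) = x^2 - 32x - 682

From α - 16 = √(938), squaring gives (α - 16)^2 = 938, i.e. α^2 - 32α + 256 = 938, so α^2 - 32α - 682 = 0. The discriminant of x^2 - 32x - 682 is (-32)^2 - 4·(-682) = 1024 + 2728 = 3752, and 4·(938) is not a perfect square in Q since 938 is squarefree and ≠ 1. Hence x^2 - 32x - 682 is irreducible over Q and is the minimal polynomial of α.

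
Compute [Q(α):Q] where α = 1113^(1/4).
[Q(α):Q] = 4

α is a root of x^4 - 1113. By Eisenstein's criterion at the prime p = 3 (which divides the constant term 1113 but p^2 = 9 does not, since 1113 is squarefree), x^4 - 1113 is irreducible over Q. Hence [Q(α):Q] = 4.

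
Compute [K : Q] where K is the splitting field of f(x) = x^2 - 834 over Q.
[K : Q] = 2

f(x) = x^2 - 834 factors as (x - √834)(x + √834). The splitting field is K = Q(√834). Since 834 is squarefree and > 1, it is not a perfect square, so x^2 - 834 is irreducible over Q and [Q(√834) : Q] = 2. Hence [K : Q] = 2.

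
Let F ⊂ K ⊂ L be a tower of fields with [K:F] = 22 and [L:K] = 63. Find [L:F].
[L:F] = 1386

The tower law says that for any tower of field extensions F ⊂ K ⊂ L with finite degrees, [L:F] = [L:K] · [K:F]. Here this gives [L:F] = 63 · 22 = 1386.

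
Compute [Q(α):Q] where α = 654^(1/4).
[Q(α):Q] = 4

α is a root of x^4 - 654. By Eisenstein's criterion at the prime p = 2 (which divides the constant term 654 but p^2 = 4 does not, since 654 is squarefree), x^4 - 654 is irreducible over Q. Hence [Q(α):Q] = 4.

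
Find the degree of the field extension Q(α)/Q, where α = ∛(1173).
[Q(α):Q] = 3

The minimal polynomial of α is x^3 - 1173, irreducible over Q since 1173 is not a perfect cube (so x^3 - 1173 has no rational root). Hence [Q(α):Q] = deg(m_α) = 3.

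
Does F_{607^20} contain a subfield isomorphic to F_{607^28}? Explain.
No: F_{607^28} is not a subfield of F_{607^20}

F_{p^m} embeds in F_{p^n} iff m | n. Here 28 ∤ 20 (since 20 = 0·28 + 20 with remainder 20 ≠ 0), so F_{607^28} is not a subfield of F_{607^20}. Equivalently: if it were, the tower law would give 28 = [F_{607^28}:F_607] dividing [F_{607^20}:F_607] = 20, contradiction.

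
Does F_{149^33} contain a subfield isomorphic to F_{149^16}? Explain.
No: F_{149^16} is not a subfield of F_{149^33}

F_{p^m} embeds in F_{p^n} iff m | n. Here 16 ∤ 33 (since 33 = 2·16 + 1 with remainder 1 ≠ 0), so F_{149^16} is not a subfield of F_{149^33}. Equivalently: if it were, the tower law would give 16 = [F_{149^16}:F_149] dividing [F_{149^33}:F_149] = 33, contradiction.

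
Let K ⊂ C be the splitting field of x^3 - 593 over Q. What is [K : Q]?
[K : Q] = 6

The roots of x^3 - 593 are ∛593, ω∛593, ω^2∛593 where ω = e^(2πi/3) is a primitive cube root of unity, so K = Q(∛593, ω). Now [Q(∛593):Q] = 3 (since 593 is not a perfect cube, x^3 - 593 is irreducible) and [Q(ω):Q] = 2. Both 2 and 3 divide [K:Q], and [K:Q] ≤ 3·2 = 6, so [K:Q] = 6. (Equivalently: Q(∛593) ⊂ R but ω ∉ R, so [K : Q(∛593)] = 2.)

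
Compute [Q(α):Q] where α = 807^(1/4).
[Q(α):Q] = 4

α is a root of x^4 - 807. By Eisenstein's criterion at the prime p = 3 (which divides the constant term 807 but p^2 = 9 does not, since 807 is squarefree), x^4 - 807 is irreducible over Q. Hence [Q(α):Q] = 4.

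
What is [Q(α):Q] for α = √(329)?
[Q(α):Q] = 2

[Q(α):Q] equals the degree of the minimal polynomial of α. Here α^2 = 329 and x^2 - 329 is irreducible (d = 329 is squarefree, ≠ 1, hence not a square), so deg(m_α) = 2. Thus [Q(α):Q] = 2.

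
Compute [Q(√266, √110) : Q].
[Q(√266, √110) : Q] = 4

[Q(√266):Q] = 2 (min poly x^2 - 266, irreducible since 266 is squarefree > 1). For the top step, suppose √110 ∈ Q(√266), say √110 = c + d√266 with c, d ∈ Q. Squaring: 110 = c^2 + 266d^2 + 2cd√266. Since √266 ∉ Q this forces 2cd = 0. If d = 0 then √110 = c ∈ Q, contradicting 110 squarefree > 1. If c = 0 then 110 = 266d^2, so 266·110 = (266d)^2 is a perfect square in Q — but 266·110 = 29260 is not a perfect square (since 266 and 110 are distinct squarefree integers). Contradiction. Hence √110 ∉ Q(√266), so x^2 - 110 stays irreducible over Q(√266) and [Q(√266, √110) : Q(√266)] = 2. By the tower law, [Q(√266, √110) : Q] = 2 · 2 = 4.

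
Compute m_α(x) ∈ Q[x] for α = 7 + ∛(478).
m_α(x) = x^3 - 21x^2 + 147x - 821

Set β = α - 7 = ∛(478), so β^3 = 478. Then (α - 7)^3 - 478 = 0, i.e. α is a root of g(x) = (x - 7)^3 - 478 = x^3 - 21x^2 + 147x - 821. Since g(x) = h(x - 7) where h(x) = x^3 - 478, and h is irreducible over Q (because 478 is not a perfect cube, so h has no rational root, and a monic cubic with no rational root is irreducible), g is also irreducible (irreducibility is preserved under the substitution x → x - 7). Hence m_α(x) = x^3 - 21x^2 + 147x - 821.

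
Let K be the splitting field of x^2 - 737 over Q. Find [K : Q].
[K : Q] = 2

f(x) = x^2 - 737 factors as (x - √737)(x + √737). The splitting field is K = Q(√737). Since 737 is squarefree and > 1, it is not a perfect square, so x^2 - 737 is irreducible over Q and [Q(√737) : Q] = 2. Hence [K : Q] = 2.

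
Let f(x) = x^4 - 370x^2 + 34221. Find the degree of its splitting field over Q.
[K : Q] = 4

Solving the quadratic in x^2: x^2 = (370 ± √(370^2 - 4·34221))/2 = (370 ± √16)/2 = (370 ± 4)/2, giving x^2 = 183 or x^2 = 187. So f(x) = (x^2 - 183)(x^2 - 187) and the roots of f are ±√183, ±√187. Hence the splitting field is K = Q(√183, √187). Since 183 and 187 are distinct squarefree integers > 1, their product 34221 is not a perfect square, so √187 ∉ Q(√183). By the tower law [K:Q] = [Q(√183,√187):Q(√183)] · [Q(√183):Q] = 2 · 2 = 4.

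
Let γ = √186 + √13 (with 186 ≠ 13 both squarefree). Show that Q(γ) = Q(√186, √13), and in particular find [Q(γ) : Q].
[Q(γ) : Q] = 4 (equivalently, Q(γ) = Q(√186, √13))

Obviously Q(γ) ⊆ Q(√186, √13), and [Q(√186, √13):Q] = 4 (since 186, 13 are distinct squarefree integers > 1 with 2418 not a perfect square). To show equality we compute the minimal polynomial of γ. From γ = √186 + √13: γ^2 = 186 + 2√(2418) + 13 = 199 + 2√(2418), so γ^2 - 199 = 2√(2418); squaring, (γ^2 - 199)^2 = 4·2418, i.e. γ^4 - 398γ^2 + 39601 - 9672 = 0, i.e. γ^4 - 398γ^2 + 29929 = 0. So γ is a root of x^4 - 398x^2 + 29929. This polynomial is irreducible over Q: it has no rational root (each ±√186 ± √13 is irrational), and any factorization into two quadratics over Q would force √(2418) ∈ Q (pairing opposite roots) or √186, √13 ∈ Q (other pairings), all impossible. Hence [Q(γ):Q] = 4 = [Q(√186, √13):Q], so Q(γ) = Q(√186, √13).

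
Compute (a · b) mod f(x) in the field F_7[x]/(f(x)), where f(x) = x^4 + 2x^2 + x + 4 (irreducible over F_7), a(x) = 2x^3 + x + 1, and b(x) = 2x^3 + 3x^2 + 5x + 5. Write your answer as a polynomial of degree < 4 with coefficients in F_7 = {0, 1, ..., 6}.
a · b ≡ 6x^3 + 6x^2 + 3x + 3 (mod f(x))

Multiply in F_7[x]: a(x)·b(x) = (2x^3 + x + 1)·(2x^3 + 3x^2 + 5x + 5) = 4x^6 + 6x^5 + 5x^4 + x^3 + x^2 + 3x + 5. This has degree ≥ 4, so divide by f(x) over F_7: 4x^6 + 6x^5 + 5x^4 + x^3 + x^2 + 3x + 5 = (4x^2 + 6x + 4)·(x^4 + 2x^2 + x + 4) + (6x^3 + 6x^2 + 3x + 3). Hence a·b ≡ 6x^3 + 6x^2 + 3x + 3 (mod f). (F_7[x]/(f) is a field with 7^4 = 2401 elements since f is irreducible of degree 4.)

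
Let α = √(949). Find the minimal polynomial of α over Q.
m_α(x) = x^2 - 949

α satisfies α^2 - 949 = 0, so x^2 - 949 annihilates α. Since d = 949 is squarefree and ≠ 1, it is not a perfect square in Q, so x^2 - 949 has no rational root and is therefore irreducible over Q (a degree-2 polynomial over a field is irreducible iff it has no root). Hence m_α(x) = x^2 - 949.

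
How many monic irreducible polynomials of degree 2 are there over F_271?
There are 36585 monic irreducible polynomials of degree 2 over F_271

Each element of F_{271^2} that lies in no proper subfield is a root of exactly one monic irreducible of degree 2 over F_271, and each such polynomial has 2 distinct roots in F_{271^2}. By Möbius inversion the count is N_271(2) = (1/2) Σ_{d|2} μ(2/d) · 271^d = (1/2)(μ(2)·271^1 + μ(1)·271^2) = 73170/2 = 36585.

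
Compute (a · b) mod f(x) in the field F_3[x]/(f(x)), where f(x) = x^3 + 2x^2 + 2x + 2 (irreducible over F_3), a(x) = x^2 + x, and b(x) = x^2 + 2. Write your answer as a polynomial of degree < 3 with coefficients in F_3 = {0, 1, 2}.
a · b ≡ 2x^2 + 2x + 2 (mod f(x))

Multiply in F_3[x]: a(x)·b(x) = (x^2 + x)·(x^2 + 2) = x^4 + x^3 + 2x^2 + 2x. This has degree ≥ 3, so divide by f(x) over F_3: x^4 + x^3 + 2x^2 + 2x = (x + 2)·(x^3 + 2x^2 + 2x + 2) + (2x^2 + 2x + 2). Hence a·b ≡ 2x^2 + 2x + 2 (mod f). (F_3[x]/(f) is a field with 3^3 = 27 elements since f is irreducible of degree 3.)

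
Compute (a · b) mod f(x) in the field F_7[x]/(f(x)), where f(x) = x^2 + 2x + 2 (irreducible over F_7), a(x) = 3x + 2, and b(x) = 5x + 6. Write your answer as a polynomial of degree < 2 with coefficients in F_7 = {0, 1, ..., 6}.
a · b ≡ 5x + 3 (mod f(x))

Multiply in F_7[x]: a(x)·b(x) = (3x + 2)·(5x + 6) = x^2 + 5. This has degree ≥ 2, so divide by f(x) over F_7: x^2 + 5 = (1)·(x^2 + 2x + 2) + (5x + 3). Hence a·b ≡ 5x + 3 (mod f). (F_7[x]/(f) is a field with 7^2 = 49 elements since f is irreducible of degree 2.)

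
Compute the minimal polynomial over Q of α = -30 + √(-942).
m_α(x) = x^2 + 60x + 1842

From α + 30 = √(-942), squaring gives (α + 30)^2 = -942, i.e. α^2 + 60α + 900 = -942, so α^2 + 60α + 1842 = 0. The discriminant of x^2 + 60x + 1842 is (60)^2 - 4·(1842) = 3600 - 7368 = -3768, and 4·(-942) is not a perfect square in Q since -942 is squarefree and ≠ 1. Hence x^2 + 60x + 1842 is irreducible over Q and is the minimal polynomial of α.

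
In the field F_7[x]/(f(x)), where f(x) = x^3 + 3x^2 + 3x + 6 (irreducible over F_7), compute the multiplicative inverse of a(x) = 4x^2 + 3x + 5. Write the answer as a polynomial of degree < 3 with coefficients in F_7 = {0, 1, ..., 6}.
a(x)^(-1) ≡ 2x^2 + 2x + 5 (mod f(x))

Since f is irreducible over F_7, F_7[x]/(f) is a field and a(x) ≠ 0 has an inverse. Apply the extended Euclidean algorithm to f(x) and a(x) in F_7[x]: f(x) = (2x + 1)·a(x) + (4x + 1);  a(x) = (x + 4)·(4x + 1) + (1). The last nonzero remainder is the constant 1 = gcd(f, a) in F_7. Back-substituting through the division chain expresses 1 = s(x)·a(x) + t(x)·f(x) with s(x) ≡ 2x^2 + 2x + 5 (mod f), so a(x)^(-1) ≡ s(x) = 2x^2 + 2x + 5 (mod f). Check: (4x^2 + 3x + 5)·(2x^2 + 2x + 5) = x^4 + x^2 + 4x + 4 ≡ 1 (mod x^3 + 3x^2 + 3x + 6).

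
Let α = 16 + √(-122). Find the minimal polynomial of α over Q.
m_α(x) = x^2 - 32x + 378

From α - 16 = √(-122), squaring gives (α - 16)^2 = -122, i.e. α^2 - 32α + 256 = -122, so α^2 - 32α + 378 = 0. The discriminant of x^2 - 32x + 378 is (-32)^2 - 4·(378) = 1024 - 1512 = -488, and 4·(-122) is not a perfect square in Q since -122 is squarefree and ≠ 1. Hence x^2 - 32x + 378 is irreducible over Q and is the minimal polynomial of α.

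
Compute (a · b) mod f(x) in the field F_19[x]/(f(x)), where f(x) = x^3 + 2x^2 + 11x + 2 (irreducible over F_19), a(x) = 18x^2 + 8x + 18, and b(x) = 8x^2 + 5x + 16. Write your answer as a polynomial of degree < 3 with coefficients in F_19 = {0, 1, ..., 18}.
a · b ≡ 11x^2 + 17x + 5 (mod f(x))

Multiply in F_19[x]: a(x)·b(x) = (18x^2 + 8x + 18)·(8x^2 + 5x + 16) = 11x^4 + 2x^3 + 16x^2 + 9x + 3. This has degree ≥ 3, so divide by f(x) over F_19: 11x^4 + 2x^3 + 16x^2 + 9x + 3 = (11x + 18)·(x^3 + 2x^2 + 11x + 2) + (11x^2 + 17x + 5). Hence a·b ≡ 11x^2 + 17x + 5 (mod f). (F_19[x]/(f) is a field with 19^3 = 6859 elements since f is irreducible of degree 3.)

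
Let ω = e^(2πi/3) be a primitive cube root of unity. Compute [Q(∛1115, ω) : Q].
[Q(∛1115, ω) : Q] = 6

[Q(∛1115):Q] = 3 (min poly x^3 - 1115, irreducible since 1115 is not a perfect cube). [Q(ω):Q] = 2 (min poly x^2 + x + 1). Since Q(∛1115) ⊂ R and ω ∉ R, we have ω ∉ Q(∛1115), so x^2 + x + 1 remains irreducible over Q(∛1115) and [Q(∛1115, ω) : Q(∛1115)] = 2. By the tower law, [Q(∛1115, ω) : Q] = 3 · 2 = 6. (In fact Q(∛1115, ω) is the splitting field of x^3 - 1115 over Q.)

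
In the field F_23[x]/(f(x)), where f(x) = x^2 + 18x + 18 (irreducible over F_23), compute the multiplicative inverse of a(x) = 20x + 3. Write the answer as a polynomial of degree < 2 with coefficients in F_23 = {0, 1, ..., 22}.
a(x)^(-1) ≡ 17x + 1 (mod f(x))

Since f is irreducible over F_23, F_23[x]/(f) is a field and a(x) ≠ 0 has an inverse. Apply the extended Euclidean algorithm to f(x) and a(x) in F_23[x]: f(x) = (15x + 9)·a(x) + (14). The last nonzero remainder is the constant 14 = gcd(f, a) in F_23. Back-substituting through the division chain expresses 14 = s(x)·a(x) + t(x)·f(x) with s(x) ≡ 8x + 14 (mod f), so (8x + 14)·a(x) ≡ 14 (mod f). Multiplying by 14^(-1) ≡ 5 in F_23 gives a(x)^(-1) ≡ 5·(8x + 14) ≡ 17x + 1 (mod f). Check: (20x + 3)·(17x + 1) = 18x^2 + 2x + 3 ≡ 1 (mod x^2 + 18x + 18).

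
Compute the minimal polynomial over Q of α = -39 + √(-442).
m_α(x) = x^2 + 78x + 1963

From α + 39 = √(-442), squaring gives (α + 39)^2 = -442, i.e. α^2 + 78α + 1521 = -442, so α^2 + 78α + 1963 = 0. The discriminant of x^2 + 78x + 1963 is (78)^2 - 4·(1963) = 6084 - 7852 = -1768, and 4·(-442) is not a perfect square in Q since -442 is squarefree and ≠ 1. Hence x^2 + 78x + 1963 is irreducible over Q and is the minimal polynomial of α.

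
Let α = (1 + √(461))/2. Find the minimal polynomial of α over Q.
m_α(x) = x^2 - x - 115

From 2α - 1 = √(461), squaring gives (2α - 1)^2 = 461, i.e. 4α^2 - 4α + 1 = 461, so α^2 - α + (1 - 461)/4 = 0. Since 461 ≡ 1 (mod 4), (1 - 461)/4 = -115 ∈ Z. The polynomial x^2 - x - 115 has discriminant 1 - 4·(-115) = 461, which is not a perfect square in Q (d = 461 is squarefree and ≠ 1), so x^2 - x - 115 is irreducible over Q. It is the minimal polynomial of α.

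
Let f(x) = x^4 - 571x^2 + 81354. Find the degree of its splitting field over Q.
[K : Q] = 4

Solving the quadratic in x^2: x^2 = (571 ± √(571^2 - 4·81354))/2 = (571 ± √625)/2 = (571 ± 25)/2, giving x^2 = 273 or x^2 = 298. So f(x) = (x^2 - 273)(x^2 - 298) and the roots of f are ±√273, ±√298. Hence the splitting field is K = Q(√273, √298). Since 273 and 298 are distinct squarefree integers > 1, their product 81354 is not a perfect square, so √298 ∉ Q(√273). By the tower law [K:Q] = [Q(√273,√298):Q(√273)] · [Q(√273):Q] = 2 · 2 = 4.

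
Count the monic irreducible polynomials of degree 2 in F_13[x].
There are 78 monic irreducible polynomials of degree 2 over F_13

Each element of F_{13^2} that lies in no proper subfield is a root of exactly one monic irreducible of degree 2 over F_13, and each such polynomial has 2 distinct roots in F_{13^2}. By Möbius inversion the count is N_13(2) = (1/2) Σ_{d|2} μ(2/d) · 13^d = (1/2)(μ(2)·13^1 + μ(1)·13^2) = 156/2 = 78.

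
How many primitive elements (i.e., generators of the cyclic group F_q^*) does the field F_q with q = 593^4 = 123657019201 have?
There are φ(123657019200) = 26873856000 primitive elements

F_q^* is cyclic of order q - 1 = 123657019200. A cyclic group of order m has exactly φ(m) generators. Here m = 123657019200 = 2^6 · 3^3 · 5^2 · 11 · 13 · 37 · 541, so the number of primitive elements is φ(123657019200) = 26873856000.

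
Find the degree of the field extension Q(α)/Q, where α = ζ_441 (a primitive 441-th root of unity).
[Q(α):Q] = 252

The minimal polynomial of ζ_441 over Q is the 441-th cyclotomic polynomial Φ_441(x), which is irreducible over Q and has degree φ(441) = 252. Hence [Q(α):Q] = φ(441) = 252.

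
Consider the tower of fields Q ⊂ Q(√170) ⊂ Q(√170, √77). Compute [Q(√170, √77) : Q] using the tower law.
[Q(√170, √77) : Q] = 4

[Q(√170):Q] = 2 (min poly x^2 - 170, irreducible since 170 is squarefree > 1). For the top step, suppose √77 ∈ Q(√170), say √77 = c + d√170 with c, d ∈ Q. Squaring: 77 = c^2 + 170d^2 + 2cd√170. Since √170 ∉ Q this forces 2cd = 0. If d = 0 then √77 = c ∈ Q, contradicting 77 squarefree > 1. If c = 0 then 77 = 170d^2, so 170·77 = (170d)^2 is a perfect square in Q — but 170·77 = 13090 is not a perfect square (since 170 and 77 are distinct squarefree integers). Contradiction. Hence √77 ∉ Q(√170), so x^2 - 77 stays irreducible over Q(√170) and [Q(√170, √77) : Q(√170)] = 2. By the tower law, [Q(√170, √77) : Q] = 2 · 2 = 4.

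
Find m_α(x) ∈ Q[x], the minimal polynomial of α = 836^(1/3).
m_α(x) = x^3 - 836

α satisfies α^3 = 836, so x^3 - 836 annihilates α. By the rational root test, a rational root p/q (in lowest terms) of x^3 - 836 would satisfy p^3 = 836 q^3, forcing q = 1 and p^3 = 836; but 836 is not a perfect cube, contradiction. A monic cubic over Q with no rational root is irreducible (any nontrivial factorization would include a linear factor). Hence x^3 - 836 is the minimal polynomial of α, and in particular [Q(α):Q] = 3.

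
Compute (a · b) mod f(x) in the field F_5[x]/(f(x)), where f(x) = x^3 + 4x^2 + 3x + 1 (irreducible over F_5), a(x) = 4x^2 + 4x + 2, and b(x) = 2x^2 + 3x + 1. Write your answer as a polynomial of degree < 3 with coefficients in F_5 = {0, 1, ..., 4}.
a · b ≡ 4x^2 + 3x + 4 (mod f(x))

Multiply in F_5[x]: a(x)·b(x) = (4x^2 + 4x + 2)·(2x^2 + 3x + 1) = 3x^4 + 2. This has degree ≥ 3, so divide by f(x) over F_5: 3x^4 + 2 = (3x + 3)·(x^3 + 4x^2 + 3x + 1) + (4x^2 + 3x + 4). Hence a·b ≡ 4x^2 + 3x + 4 (mod f). (F_5[x]/(f) is a field with 5^3 = 125 elements since f is irreducible of degree 3.)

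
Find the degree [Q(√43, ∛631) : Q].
[Q(√43, ∛631) : Q] = 6

Let L = Q(√43, ∛631). Since Q(√43) ⊂ L and [Q(√43):Q] = 2, the tower law gives 2 | [L:Q]. Likewise Q(∛631) ⊂ L with [Q(∛631):Q] = 3 (because 631 is not a perfect cube), so 3 | [L:Q]. As gcd(2,3) = 1, [L:Q] is divisible by 6. Conversely L is generated over Q by √43 and ∛631, so [L:Q] ≤ 2·3 = 6. Therefore [Q(√43, ∛631) : Q] = 6.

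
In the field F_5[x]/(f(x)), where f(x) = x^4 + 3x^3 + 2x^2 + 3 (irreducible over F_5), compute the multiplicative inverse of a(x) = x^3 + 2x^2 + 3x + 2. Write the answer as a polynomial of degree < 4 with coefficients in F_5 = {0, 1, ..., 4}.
a(x)^(-1) ≡ 3x^2 + 4x + 2 (mod f(x))

Since f is irreducible over F_5, F_5[x]/(f) is a field and a(x) ≠ 0 has an inverse. Apply the extended Euclidean algorithm to f(x) and a(x) in F_5[x]: f(x) = (x + 1)·a(x) + (2x^2 + 1);  a(x) = (3x + 1)·(2x^2 + 1) + (1). The last nonzero remainder is the constant 1 = gcd(f, a) in F_5. Back-substituting through the division chain expresses 1 = s(x)·a(x) + t(x)·f(x) with s(x) ≡ 3x^2 + 4x + 2 (mod f), so a(x)^(-1) ≡ s(x) = 3x^2 + 4x + 2 (mod f). Check: (x^3 + 2x^2 + 3x + 2)·(3x^2 + 4x + 2) = 3x^5 + 4x^3 + 2x^2 + 4x + 4 ≡ 1 (mod x^4 + 3x^3 + 2x^2 + 3).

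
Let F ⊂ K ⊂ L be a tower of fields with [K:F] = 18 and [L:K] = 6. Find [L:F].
[L:F] = 108

The tower law says that for any tower of field extensions F ⊂ K ⊂ L with finite degrees, [L:F] = [L:K] · [K:F]. Here this gives [L:F] = 6 · 18 = 108.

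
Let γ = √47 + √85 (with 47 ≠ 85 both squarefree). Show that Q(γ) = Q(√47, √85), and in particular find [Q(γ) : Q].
[Q(γ) : Q] = 4 (equivalently, Q(γ) = Q(√47, √85))

Obviously Q(γ) ⊆ Q(√47, √85), and [Q(√47, √85):Q] = 4 (since 47, 85 are distinct squarefree integers > 1 with 3995 not a perfect square). To show equality we compute the minimal polynomial of γ. From γ = √47 + √85: γ^2 = 47 + 2√(3995) + 85 = 132 + 2√(3995), so γ^2 - 132 = 2√(3995); squaring, (γ^2 - 132)^2 = 4·3995, i.e. γ^4 - 264γ^2 + 17424 - 15980 = 0, i.e. γ^4 - 264γ^2 + 1444 = 0. So γ is a root of x^4 - 264x^2 + 1444. This polynomial is irreducible over Q: it has no rational root (each ±√47 ± √85 is irrational), and any factorization into two quadratics over Q would force √(3995) ∈ Q (pairing opposite roots) or √47, √85 ∈ Q (other pairings), all impossible. Hence [Q(γ):Q] = 4 = [Q(√47, √85):Q], so Q(γ) = Q(√47, √85).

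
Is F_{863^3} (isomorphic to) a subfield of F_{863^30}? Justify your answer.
Yes: F_{863^3} is a subfield of F_{863^30}

F_{p^m} embeds in F_{p^n} iff m | n (since F_{p^n} is the splitting field of x^(p^n) - x, and F_{p^m} ⊂ F_{p^n} forces p^n to be a power of p^m, i.e. m | n; conversely if m | n then every root of x^(p^m) - x is a root of x^(p^n) - x). Here 3 | 30 (since 30 = 10·3), so F_{863^3} is a subfield of F_{863^30}, and [F_{863^30} : F_{863^3}] = 30/3 = 10.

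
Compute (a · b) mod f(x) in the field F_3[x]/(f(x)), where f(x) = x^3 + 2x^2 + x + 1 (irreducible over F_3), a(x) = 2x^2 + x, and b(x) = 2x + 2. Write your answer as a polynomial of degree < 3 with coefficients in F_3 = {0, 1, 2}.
a · b ≡ x^2 + x + 2 (mod f(x))

Multiply in F_3[x]: a(x)·b(x) = (2x^2 + x)·(2x + 2) = x^3 + 2x. This has degree ≥ 3, so divide by f(x) over F_3: x^3 + 2x = (1)·(x^3 + 2x^2 + x + 1) + (x^2 + x + 2). Hence a·b ≡ x^2 + x + 2 (mod f). (F_3[x]/(f) is a field with 3^3 = 27 elements since f is irreducible of degree 3.)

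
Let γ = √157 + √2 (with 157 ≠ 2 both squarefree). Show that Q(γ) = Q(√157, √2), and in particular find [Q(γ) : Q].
[Q(γ) : Q] = 4 (equivalently, Q(γ) = Q(√157, √2))

Obviously Q(γ) ⊆ Q(√157, √2), and [Q(√157, √2):Q] = 4 (since 157, 2 are distinct squarefree integers > 1 with 314 not a perfect square). To show equality we compute the minimal polynomial of γ. From γ = √157 + √2: γ^2 = 157 + 2√(314) + 2 = 159 + 2√(314), so γ^2 - 159 = 2√(314); squaring, (γ^2 - 159)^2 = 4·314, i.e. γ^4 - 318γ^2 + 25281 - 1256 = 0, i.e. γ^4 - 318γ^2 + 24025 = 0. So γ is a root of x^4 - 318x^2 + 24025. This polynomial is irreducible over Q: it has no rational root (each ±√157 ± √2 is irrational), and any factorization into two quadratics over Q would force √(314) ∈ Q (pairing opposite roots) or √157, √2 ∈ Q (other pairings), all impossible. Hence [Q(γ):Q] = 4 = [Q(√157, √2):Q], so Q(γ) = Q(√157, √2).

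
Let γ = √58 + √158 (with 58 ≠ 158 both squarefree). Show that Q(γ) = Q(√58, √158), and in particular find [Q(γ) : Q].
[Q(γ) : Q] = 4 (equivalently, Q(γ) = Q(√58, √158))

Obviously Q(γ) ⊆ Q(√58, √158), and [Q(√58, √158):Q] = 4 (since 58, 158 are distinct squarefree integers > 1 with 9164 not a perfect square). To show equality we compute the minimal polynomial of γ. From γ = √58 + √158: γ^2 = 58 + 2√(9164) + 158 = 216 + 2√(9164), so γ^2 - 216 = 2√(9164); squaring, (γ^2 - 216)^2 = 4·9164, i.e. γ^4 - 432γ^2 + 46656 - 36656 = 0, i.e. γ^4 - 432γ^2 + 10000 = 0. So γ is a root of x^4 - 432x^2 + 10000. This polynomial is irreducible over Q: it has no rational root (each ±√58 ± √158 is irrational), and any factorization into two quadratics over Q would force √(9164) ∈ Q (pairing opposite roots) or √58, √158 ∈ Q (other pairings), all impossible. Hence [Q(γ):Q] = 4 = [Q(√58, √158):Q], so Q(γ) = Q(√58, √158).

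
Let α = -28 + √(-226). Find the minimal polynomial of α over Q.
m_α(x) = x^2 + 56x + 1010

From α + 28 = √(-226), squaring gives (α + 28)^2 = -226, i.e. α^2 + 56α + 784 = -226, so α^2 + 56α + 1010 = 0. The discriminant of x^2 + 56x + 1010 is (56)^2 - 4·(1010) = 3136 - 4040 = -904, and 4·(-226) is not a perfect square in Q since -226 is squarefree and ≠ 1. Hence x^2 + 56x + 1010 is irreducible over Q and is the minimal polynomial of α.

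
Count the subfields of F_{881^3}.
F_{881^3} has 2 subfields

The subfields of F_{p^n} are exactly the fields F_{p^d} for d | n (each is the fixed field of the unique index-d subgroup of Gal(F_{p^n}/F_p) ≅ Z/nZ). The divisors of n = 3 are {1, 3}, giving 2 subfields: F_{881^1}, F_{881^3}.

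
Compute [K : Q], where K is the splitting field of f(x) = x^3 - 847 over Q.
[K : Q] = 6

The roots of x^3 - 847 are ∛847, ω∛847, ω^2∛847 where ω = e^(2πi/3) is a primitive cube root of unity, so K = Q(∛847, ω). Now [Q(∛847):Q] = 3 (since 847 is not a perfect cube, x^3 - 847 is irreducible) and [Q(ω):Q] = 2. Both 2 and 3 divide [K:Q], and [K:Q] ≤ 3·2 = 6, so [K:Q] = 6. (Equivalently: Q(∛847) ⊂ R but ω ∉ R, so [K : Q(∛847)] = 2.)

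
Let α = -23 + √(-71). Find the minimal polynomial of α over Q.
m_α(x) = x^2 + 46x + 600

From α + 23 = √(-71), squaring gives (α + 23)^2 = -71, i.e. α^2 + 46α + 529 = -71, so α^2 + 46α + 600 = 0. The discriminant of x^2 + 46x + 600 is (46)^2 - 4·(600) = 2116 - 2400 = -284, and 4·(-71) is not a perfect square in Q since -71 is squarefree and ≠ 1. Hence x^2 + 46x + 600 is irreducible over Q and is the minimal polynomial of α.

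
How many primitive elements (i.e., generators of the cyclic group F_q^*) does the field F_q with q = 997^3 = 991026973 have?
There are φ(991026972) = 291185280 primitive elements

F_q^* is cyclic of order q - 1 = 991026972. A cyclic group of order m has exactly φ(m) generators. Here m = 991026972 = 2^2 · 3^2 · 13 · 31 · 83 · 823, so the number of primitive elements is φ(991026972) = 291185280.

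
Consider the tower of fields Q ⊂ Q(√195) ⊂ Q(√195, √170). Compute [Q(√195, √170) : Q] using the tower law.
[Q(√195, √170) : Q] = 4

[Q(√195):Q] = 2 (min poly x^2 - 195, irreducible since 195 is squarefree > 1). For the top step, suppose √170 ∈ Q(√195), say √170 = c + d√195 with c, d ∈ Q. Squaring: 170 = c^2 + 195d^2 + 2cd√195. Since √195 ∉ Q this forces 2cd = 0. If d = 0 then √170 = c ∈ Q, contradicting 170 squarefree > 1. If c = 0 then 170 = 195d^2, so 195·170 = (195d)^2 is a perfect square in Q — but 195·170 = 33150 is not a perfect square (since 195 and 170 are distinct squarefree integers). Contradiction. Hence √170 ∉ Q(√195), so x^2 - 170 stays irreducible over Q(√195) and [Q(√195, √170) : Q(√195)] = 2. By the tower law, [Q(√195, √170) : Q] = 2 · 2 = 4.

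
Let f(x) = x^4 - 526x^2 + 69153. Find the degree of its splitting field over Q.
[K : Q] = 4

Solving the quadratic in x^2: x^2 = (526 ± √(526^2 - 4·69153))/2 = (526 ± √64)/2 = (526 ± 8)/2, giving x^2 = 259 or x^2 = 267. So f(x) = (x^2 - 259)(x^2 - 267) and the roots of f are ±√259, ±√267. Hence the splitting field is K = Q(√259, √267). Since 259 and 267 are distinct squarefree integers > 1, their product 69153 is not a perfect square, so √267 ∉ Q(√259). By the tower law [K:Q] = [Q(√259,√267):Q(√259)] · [Q(√259):Q] = 2 · 2 = 4.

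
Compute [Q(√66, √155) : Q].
[Q(√66, √155) : Q] = 4

[Q(√66):Q] = 2 (min poly x^2 - 66, irreducible since 66 is squarefree > 1). For the top step, suppose √155 ∈ Q(√66), say √155 = c + d√66 with c, d ∈ Q. Squaring: 155 = c^2 + 66d^2 + 2cd√66. Since √66 ∉ Q this forces 2cd = 0. If d = 0 then √155 = c ∈ Q, contradicting 155 squarefree > 1. If c = 0 then 155 = 66d^2, so 66·155 = (66d)^2 is a perfect square in Q — but 66·155 = 10230 is not a perfect square (since 66 and 155 are distinct squarefree integers). Contradiction. Hence √155 ∉ Q(√66), so x^2 - 155 stays irreducible over Q(√66) and [Q(√66, √155) : Q(√66)] = 2. By the tower law, [Q(√66, √155) : Q] = 2 · 2 = 4.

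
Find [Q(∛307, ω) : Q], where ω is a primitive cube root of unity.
[Q(∛307, ω) : Q] = 6

[Q(∛307):Q] = 3 (min poly x^3 - 307, irreducible since 307 is not a perfect cube). [Q(ω):Q] = 2 (min poly x^2 + x + 1). Since Q(∛307) ⊂ R and ω ∉ R, we have ω ∉ Q(∛307), so x^2 + x + 1 remains irreducible over Q(∛307) and [Q(∛307, ω) : Q(∛307)] = 2. By the tower law, [Q(∛307, ω) : Q] = 3 · 2 = 6. (In fact Q(∛307, ω) is the splitting field of x^3 - 307 over Q.)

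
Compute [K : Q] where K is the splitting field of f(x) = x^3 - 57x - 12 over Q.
[K : Q] = 6

By the rational root test, any rational root of the monic integer polynomial f(x) = x^3 - 57x - 12 must be an integer dividing the constant term -12, i.e. one of ±{1, 2, 3, 4, 6, 12}. Evaluating: f(1) = -68, f(-1) = 44, f(2) = -118, f(-2) = 94, f(3) = -156, f(-3) = 132, f(4) = -176, f(-4) = 152, f(6) = -138, f(-6) = 114, f(12) = 1032, f(-12) = -1056; none is 0, so f has no rational root and is therefore irreducible over Q (a cubic with no linear factor over a field is irreducible). For an irreducible cubic, the Galois group is A_3 or S_3 according as the discriminant disc(f) = -4a^3 - 27b^2 = -4·(-57)^3 - 27·(-12)^2 = 736884 is or is not a square in Q. Here disc(f) = 736884 is not a perfect square in Q, so the Galois group of f over Q is not contained in A_3 and must be all of S_3. The splitting field has degree |S_3| = 6 over Q, so [K : Q] = 6.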